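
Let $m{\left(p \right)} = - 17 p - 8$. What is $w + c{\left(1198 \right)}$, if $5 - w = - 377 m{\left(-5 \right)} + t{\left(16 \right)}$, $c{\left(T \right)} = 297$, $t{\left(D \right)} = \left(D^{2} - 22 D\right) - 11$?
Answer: $29438$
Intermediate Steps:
$t{\left(D \right)} = -11 + D^{2} - 22 D$
$m{\left(p \right)} = -8 - 17 p$
$w = 29141$ ($w = 5 - \left(- 377 \left(-8 - -85\right) - \left(363 - 256\right)\right) = 5 - \left(- 377 \left(-8 + 85\right) - 107\right) = 5 - \left(\left(-377\right) 77 - 107\right) = 5 - \left(-29029 - 107\right) = 5 - -29136 = 5 + 29136 = 29141$)
$w + c{\left(1198 \right)} = 29141 + 297 = 29438$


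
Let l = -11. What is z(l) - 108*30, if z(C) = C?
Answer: -3251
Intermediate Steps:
z(l) - 108*30 = -11 - 108*30 = -11 - 3240 = -3251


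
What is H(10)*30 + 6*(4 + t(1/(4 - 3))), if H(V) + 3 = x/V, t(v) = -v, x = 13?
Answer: -33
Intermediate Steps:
H(V) = -3 + 13/V
H(10)*30 + 6*(4 + t(1/(4 - 3))) = (-3 + 13/10)*30 + 6*(4 - 1/(4 - 3)) = (-3 + 13*(⅒))*30 + 6*(4 - 1/1) = (-3 + 13/10)*30 + 6*(4 - 1*1) = -17/10*30 + 6*(4 - 1) = -51 + 6*3 = -51 + 18 = -33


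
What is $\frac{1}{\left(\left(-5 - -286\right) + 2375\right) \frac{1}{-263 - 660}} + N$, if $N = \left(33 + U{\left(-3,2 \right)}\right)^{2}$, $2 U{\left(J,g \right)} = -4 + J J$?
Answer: $\frac{3346301}{2656} \approx 1259.9$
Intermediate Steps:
$U{\left(J,g \right)} = -2 + \frac{J^{2}}{2}$ ($U{\left(J,g \right)} = \frac{-4 + J J}{2} = \frac{-4 + J^{2}}{2} = -2 + \frac{J^{2}}{2}$)
$N = \frac{5041}{4}$ ($N = \left(33 - \left(2 - \frac{\left(-3\right)^{2}}{2}\right)\right)^{2} = \left(33 + \left(-2 + \frac{1}{2} \cdot 9\right)\right)^{2} = \left(33 + \left(-2 + \frac{9}{2}\right)\right)^{2} = \left(33 + \frac{5}{2}\right)^{2} = \left(\frac{71}{2}\right)^{2} = \frac{5041}{4} \approx 1260.3$)
$\frac{1}{\left(\left(-5 - -286\right) + 2375\right) \frac{1}{-263 - 660}} + N = \frac{1}{\left(\left(-5 - -286\right) + 2375\right) \frac{1}{-263 - 660}} + \frac{5041}{4} = \frac{1}{\left(\left(-5 + 286\right) + 2375\right) \frac{1}{-923}} + \frac{5041}{4} = \frac{1}{\left(281 + 2375\right) \left(- \frac{1}{923}\right)} + \frac{5041}{4} = \frac{1}{2656 \left(- \frac{1}{923}\right)} + \frac{5041}{4} = \frac{1}{- \frac{2656}{923}} + \frac{5041}{4} = - \frac{923}{2656} + \frac{5041}{4} = \frac{3346301}{2656}$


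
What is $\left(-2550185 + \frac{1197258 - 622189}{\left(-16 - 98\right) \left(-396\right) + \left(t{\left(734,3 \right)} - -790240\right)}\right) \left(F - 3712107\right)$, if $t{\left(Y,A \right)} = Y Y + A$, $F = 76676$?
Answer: $\frac{12739707350371697366}{1374143} \approx 9.271 \cdot 10^{12}$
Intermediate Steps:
$t{\left(Y,A \right)} = A + Y^{2}$ ($t{\left(Y,A \right)} = Y^{2} + A = A + Y^{2}$)
$\left(-2550185 + \frac{1197258 - 622189}{\left(-16 - 98\right) \left(-396\right) + \left(t{\left(734,3 \right)} - -790240\right)}\right) \left(F - 3712107\right) = \left(-2550185 + \frac{1197258 - 622189}{\left(-16 - 98\right) \left(-396\right) + \left(\left(3 + 734^{2}\right) - -790240\right)}\right) \left(76676 - 3712107\right) = \left(-2550185 + \frac{575069}{\left(-114\right) \left(-396\right) + \left(\left(3 + 538756\right) + 790240\right)}\right) \left(-3635431\right) = \left(-2550185 + \frac{575069}{45144 + \left(538759 + 790240\right)}\right) \left(-3635431\right) = \left(-2550185 + \frac{575069}{45144 + 1328999}\right) \left(-3635431\right) = \left(-2550185 + \frac{575069}{1374143}\right) \left(-3635431\right) = \left(- \frac{3504318291386}{1374143}\right) \left(-3635431\right) = \frac{12739707350371697366}{1374143}$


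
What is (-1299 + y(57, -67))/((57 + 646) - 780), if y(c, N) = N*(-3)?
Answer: 1098/77 ≈ 14.260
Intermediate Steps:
y(c, N) = -3*N
(-1299 + y(57, -67))/((57 + 646) - 780) = (-1299 - 3*(-67))/((57 + 646) - 780) = (-1299 + 201)/(703 - 780) = -1098/(-77) = -1098*(-1/77) = 1098/77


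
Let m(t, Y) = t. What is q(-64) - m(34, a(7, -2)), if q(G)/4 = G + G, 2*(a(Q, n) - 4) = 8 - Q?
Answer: -546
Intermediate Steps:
a(Q, n) = 8 - Q/2 (a(Q, n) = 4 + (8 - Q)/2 = 4 + (4 - Q/2) = 8 - Q/2)
q(G) = 8*G (q(G) = 4*(G + G) = 4*(2*G) = 8*G)
q(-64) - m(34, a(7, -2)) = 8*(-64) - 1*34 = -512 - 34 = -546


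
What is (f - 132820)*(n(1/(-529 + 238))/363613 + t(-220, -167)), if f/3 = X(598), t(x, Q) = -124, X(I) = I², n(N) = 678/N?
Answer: -42567829117520/363613 ≈ -1.1707e+8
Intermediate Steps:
f = 1072812 (f = 3*598² = 3*357604 = 1072812)
(f - 132820)*(n(1/(-529 + 238))/363613 + t(-220, -167)) = (1072812 - 132820)*((678/(1/(-529 + 238)))/363613 - 124) = 939992*((678/(1/(-291)))*(1/363613) - 124) = 939992*((678/(-1/291))*(1/363613) - 124) = 939992*((678*(-291))*(1/363613) - 124) = 939992*(-197298*1/363613 - 124) = 939992*(-197298/363613 - 124) = 939992*(-45285310/363613) = -42567829117520/363613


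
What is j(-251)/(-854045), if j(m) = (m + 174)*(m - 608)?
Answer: -66143/854045 ≈ -0.077447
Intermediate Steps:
j(m) = (-608 + m)*(174 + m) (j(m) = (174 + m)*(-608 + m) = (-608 + m)*(174 + m))
j(-251)/(-854045) = (-105792 + (-251)**2 - 434*(-251))/(-854045) = (-105792 + 63001 + 108934)*(-1/854045) = 66143*(-1/854045) = -66143/854045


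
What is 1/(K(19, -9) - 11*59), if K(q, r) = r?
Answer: -1/658 ≈ -0.0015198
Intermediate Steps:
1/(K(19, -9) - 11*59) = 1/(-9 - 11*59) = 1/(-9 - 649) = 1/(-658) = -1/658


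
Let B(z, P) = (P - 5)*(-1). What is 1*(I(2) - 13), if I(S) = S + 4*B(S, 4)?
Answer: -7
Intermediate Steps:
B(z, P) = 5 - P (B(z, P) = (-5 + P)*(-1) = 5 - P)
I(S) = 4 + S (I(S) = S + 4*(5 - 1*4) = S + 4*(5 - 4) = S + 4*1 = S + 4 = 4 + S)
1*(I(2) - 13) = 1*((4 + 2) - 13) = 1*(6 - 13) = 1*(-7) = -7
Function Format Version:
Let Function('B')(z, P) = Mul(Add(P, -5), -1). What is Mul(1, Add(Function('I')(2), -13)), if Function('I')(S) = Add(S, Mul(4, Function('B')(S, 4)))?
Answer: -7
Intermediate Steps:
Function('B')(z, P) = Add(5, Mul(-1, P)) (Function('B')(z, P) = Mul(Add(-5, P), -1) = Add(5, Mul(-1, P)))
Function('I')(S) = Add(4, S) (Function('I')(S) = Add(S, Mul(4, Add(5, Mul(-1, 4)))) = Add(S, Mul(4, Add(5, -4))) = Add(S, Mul(4, 1)) = Add(S, 4) = Add(4, S))
Mul(1, Add(Function('I')(2), -13)) = Mul(1, Add(Add(4, 2), -13)) = Mul(1, Add(6, -13)) = Mul(1, -7) = -7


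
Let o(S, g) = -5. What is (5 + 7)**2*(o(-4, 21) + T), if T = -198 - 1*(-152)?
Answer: -7344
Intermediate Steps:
T = -46 (T = -198 + 152 = -46)
(5 + 7)**2*(o(-4, 21) + T) = (5 + 7)**2*(-5 - 46) = 12**2*(-51) = 144*(-51) = -7344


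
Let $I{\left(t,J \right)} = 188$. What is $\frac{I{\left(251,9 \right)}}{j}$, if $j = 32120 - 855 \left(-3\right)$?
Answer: $\frac{188}{34685} \approx 0.0054202$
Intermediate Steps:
$j = 34685$ ($j = 32120 - -2565 = 32120 + 2565 = 34685$)
$\frac{I{\left(251,9 \right)}}{j} = \frac{188}{34685}$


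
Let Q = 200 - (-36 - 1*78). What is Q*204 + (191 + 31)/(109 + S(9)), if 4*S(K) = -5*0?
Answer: 6982326/109 ≈ 64058.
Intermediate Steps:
Q = 314 (Q = 200 - (-36 - 78) = 200 - 1*(-114) = 200 + 114 = 314)
S(K) = 0 (S(K) = (-5*0)/4 = (1/4)*0 = 0)
Q*204 + (191 + 31)/(109 + S(9)) = 314*204 + (191 + 31)/(109 + 0) = 64056 + 222/109 = 6982326/109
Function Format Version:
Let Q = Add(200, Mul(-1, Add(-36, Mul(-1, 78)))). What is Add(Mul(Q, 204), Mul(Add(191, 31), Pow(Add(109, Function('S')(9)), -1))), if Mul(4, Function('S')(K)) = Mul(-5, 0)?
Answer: Rational(6982326, 109) ≈ 64058.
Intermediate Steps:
Q = 314 (Q = Add(200, Mul(-1, Add(-36, -78))) = Add(200, Mul(-1, -114)) = Add(200, 114) = 314)
Function('S')(K) = 0 (Function('S')(K) = Mul(Rational(1, 4), Mul(-5, 0)) = Mul(Rational(1, 4), 0) = 0)
Add(Mul(Q, 204), Mul(Add(191, 31), Pow(Add(109, Function('S')(9)), -1))) = Add(Mul(314, 204), Mul(Add(191, 31), Pow(Add(109, 0), -1))) = Add(64056, Mul(222, Pow(109, -1))) = Add(64056, Mul(222, Rational(1, 109))) = Add(64056, Rational(222, 109)) = Rational(6982326, 109)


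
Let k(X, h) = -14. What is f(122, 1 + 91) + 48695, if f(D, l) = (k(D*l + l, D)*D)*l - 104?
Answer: -108545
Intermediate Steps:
f(D, l) = -104 - 14*D*l (f(D, l) = (-14*D)*l - 104 = -14*D*l - 104 = -104 - 14*D*l)
f(122, 1 + 91) + 48695 = (-104 - 14*122*(1 + 91)) + 48695 = (-104 - 14*122*92) + 48695 = (-104 - 157136) + 48695 = -157240 + 48695 = -108545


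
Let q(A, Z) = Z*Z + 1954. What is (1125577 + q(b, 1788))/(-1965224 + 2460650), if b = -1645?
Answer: 4324475/495426 ≈ 8.7288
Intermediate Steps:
q(A, Z) = 1954 + Z² (q(A, Z) = Z² + 1954 = 1954 + Z²)
(1125577 + q(b, 1788))/(-1965224 + 2460650) = (1125577 + (1954 + 1788²))/(-1965224 + 2460650) = (1125577 + (1954 + 3196944))/495426 = (1125577 + 3198898)*(1/495426) = 4324475*(1/495426) = 4324475/495426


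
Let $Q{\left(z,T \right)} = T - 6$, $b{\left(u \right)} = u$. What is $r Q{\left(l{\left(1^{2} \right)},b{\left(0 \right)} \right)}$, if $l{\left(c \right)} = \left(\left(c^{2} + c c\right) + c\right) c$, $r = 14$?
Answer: $-84$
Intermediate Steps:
$l{\left(c \right)} = c \left(c + 2 c^{2}\right)$ ($l{\left(c \right)} = \left(\left(c^{2} + c^{2}\right) + c\right) c = \left(2 c^{2} + c\right) c = \left(c + 2 c^{2}\right) c = c \left(c + 2 c^{2}\right)$)
$Q{\left(z,T \right)} = -6 + T$
$r Q{\left(l{\left(1^{2} \right)},b{\left(0 \right)} \right)} = 14 \left(-6 + 0\right) = 14 \left(-6\right) = -84$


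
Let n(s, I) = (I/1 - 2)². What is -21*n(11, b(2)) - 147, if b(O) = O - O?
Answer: -231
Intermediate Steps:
b(O) = 0
n(s, I) = (-2 + I)² (n(s, I) = (I*1 - 2)² = (I - 2)² = (-2 + I)²)
-21*n(11, b(2)) - 147 = -21*(-2 + 0)² - 147 = -21*(-2)² - 147 = -21*4 - 147 = -84 - 147 = -231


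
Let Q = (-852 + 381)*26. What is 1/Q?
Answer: -1/12246 ≈ -8.1659e-5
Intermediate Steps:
Q = -12246 (Q = -471*26 = -12246)
1/Q = 1/(-12246) = -1/12246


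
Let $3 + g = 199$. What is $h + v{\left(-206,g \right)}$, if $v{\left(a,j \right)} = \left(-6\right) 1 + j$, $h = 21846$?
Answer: $22036$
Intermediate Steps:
$g = 196$ ($g = -3 + 199 = 196$)
$v{\left(a,j \right)} = -6 + j$
$h + v{\left(-206,g \right)} = 21846 + \left(-6 + 196\right) = 21846 + 190 = 22036$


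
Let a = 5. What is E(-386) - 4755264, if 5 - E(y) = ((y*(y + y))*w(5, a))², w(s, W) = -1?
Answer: -88803987323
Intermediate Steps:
E(y) = 5 - 4*y⁴ (E(y) = 5 - ((y*(y + y))*(-1))² = 5 - ((y*(2*y))*(-1))² = 5 - ((2*y²)*(-1))² = 5 - (-2*y²)² = 5 - 4*y⁴)
E(-386) - 4755264 = (5 - 4*(-386)⁴) - 4755264 = (5 - 4*22199808016) - 4755264 = (5 - 88799232064) - 4755264 = -88799232059 - 4755264 = -88803987323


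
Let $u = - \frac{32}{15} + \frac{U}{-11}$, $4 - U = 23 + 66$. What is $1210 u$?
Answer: $\frac{20306}{3} \approx 6768.7$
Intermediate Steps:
$U = -85$ ($U = 4 - \left(23 + 66\right) = 4 - 89 = -85$)
$u = \frac{923}{165}$ ($u = - \frac{32}{15} - \frac{85}{-11} = \left(-32\right) \frac{1}{15} - - \frac{85}{11} = - \frac{32}{15} + \frac{85}{11} = \frac{923}{165} \approx 5.5939$)
$1210 u = 1210 \cdot \frac{923}{165} = \frac{20306}{3}$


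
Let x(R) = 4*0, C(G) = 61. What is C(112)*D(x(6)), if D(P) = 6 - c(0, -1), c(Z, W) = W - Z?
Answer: 427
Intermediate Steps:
x(R) = 0
D(P) = 7 (D(P) = 6 - (-1 - 1*0) = 6 - (-1 + 0) = 6 - 1*(-1) = 6 + 1 = 7)
C(112)*D(x(6)) = 61*7 = 427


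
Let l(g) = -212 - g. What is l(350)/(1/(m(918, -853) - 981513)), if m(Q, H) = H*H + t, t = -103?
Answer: 142751934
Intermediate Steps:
m(Q, H) = -103 + H² (m(Q, H) = H*H - 103 = H² - 103 = -103 + H²)
l(350)/(1/(m(918, -853) - 981513)) = (-212 - 1*350)/(1/((-103 + (-853)²) - 981513)) = (-212 - 350)/(1/((-103 + 727609) - 981513)) = -562/(1/(727506 - 981513)) = -562/(1/(-254007)) = -562/(-1/254007) = -562*(-254007) = 142751934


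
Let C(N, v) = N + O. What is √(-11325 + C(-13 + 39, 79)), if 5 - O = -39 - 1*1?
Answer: I*√11254 ≈ 106.08*I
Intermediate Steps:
O = 45 (O = 5 - (-39 - 1*1) = 5 - (-39 - 1) = 5 - 1*(-40) = 5 + 40 = 45)
C(N, v) = 45 + N (C(N, v) = N + 45 = 45 + N)
√(-11325 + C(-13 + 39, 79)) = √(-11325 + (45 + (-13 + 39))) = √(-11325 + (45 + 26)) = √(-11325 + 71) = √(-11254) = I*√11254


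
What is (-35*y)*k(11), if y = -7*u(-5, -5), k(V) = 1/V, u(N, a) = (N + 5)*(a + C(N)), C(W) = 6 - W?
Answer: 0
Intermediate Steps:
u(N, a) = (5 + N)*(6 + a - N) (u(N, a) = (N + 5)*(a + (6 - N)) = (5 + N)*(6 + a - N))
y = 0 (y = -7*(30 - 5 - 1*(-5)**2 + 5*(-5) - 5*(-5)) = -7*(30 - 5 - 1*25 - 25 + 25) = -7*(30 - 5 - 25 - 25 + 25) = -7*0 = 0)
(-35*y)*k(11) = -35*0/11 = 0*(1/11) = 0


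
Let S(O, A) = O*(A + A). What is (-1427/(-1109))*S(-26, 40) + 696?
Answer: -2196296/1109 ≈ -1980.4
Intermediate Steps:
S(O, A) = 2*A*O (S(O, A) = O*(2*A) = 2*A*O)
(-1427/(-1109))*S(-26, 40) + 696 = (-1427/(-1109))*(2*40*(-26)) + 696 = -1427*(-1/1109)*(-2080) + 696 = (1427/1109)*(-2080) + 696 = -2968160/1109 + 696 = -2196296/1109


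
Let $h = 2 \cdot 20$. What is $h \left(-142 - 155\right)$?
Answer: $-11880$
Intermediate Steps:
$h = 40$
$h \left(-142 - 155\right) = 40 \left(-142 - 155\right) = 40 \left(-297\right) = -11880$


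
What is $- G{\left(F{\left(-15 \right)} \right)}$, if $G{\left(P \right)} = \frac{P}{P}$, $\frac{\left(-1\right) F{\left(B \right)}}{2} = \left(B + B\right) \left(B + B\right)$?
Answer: $-1$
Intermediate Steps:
$F{\left(B \right)} = - 8 B^{2}$ ($F{\left(B \right)} = - 2 \left(B + B\right) \left(B + B\right) = - 2 \cdot 2 B 2 B = - 2 \cdot 4 B^{2} = - 8 B^{2}$)
$G{\left(P \right)} = 1$
$- G{\left(F{\left(-15 \right)} \right)} = \left(-1\right) 1 = -1$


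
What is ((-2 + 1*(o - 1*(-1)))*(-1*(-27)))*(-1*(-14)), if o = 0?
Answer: -378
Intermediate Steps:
((-2 + 1*(o - 1*(-1)))*(-1*(-27)))*(-1*(-14)) = ((-2 + 1*(0 - 1*(-1)))*(-1*(-27)))*(-1*(-14)) = ((-2 + 1*(0 + 1))*27)*14 = ((-2 + 1*1)*27)*14 = ((-2 + 1)*27)*14 = -1*27*14 = -27*14 = -378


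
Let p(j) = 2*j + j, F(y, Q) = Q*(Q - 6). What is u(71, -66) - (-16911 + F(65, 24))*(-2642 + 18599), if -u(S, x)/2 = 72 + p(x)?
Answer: 262955655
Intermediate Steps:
F(y, Q) = Q*(-6 + Q)
p(j) = 3*j
u(S, x) = -144 - 6*x (u(S, x) = -2*(72 + 3*x) = -144 - 6*x)
u(71, -66) - (-16911 + F(65, 24))*(-2642 + 18599) = (-144 - 6*(-66)) - (-16911 + 24*(-6 + 24))*(-2642 + 18599) = (-144 + 396) - (-16911 + 24*18)*15957 = 252 - (-16911 + 432)*15957 = 252 - (-16479)*15957 = 252 - 1*(-262955403) = 252 + 262955403 = 262955655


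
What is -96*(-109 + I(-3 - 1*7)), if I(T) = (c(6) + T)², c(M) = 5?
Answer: 8064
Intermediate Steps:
I(T) = (5 + T)²
-96*(-109 + I(-3 - 1*7)) = -96*(-109 + (5 + (-3 - 1*7))²) = -96*(-109 + (5 + (-3 - 7))²) = -96*(-109 + (5 - 10)²) = -96*(-109 + (-5)²) = -96*(-109 + 25) = -96*(-84) = 8064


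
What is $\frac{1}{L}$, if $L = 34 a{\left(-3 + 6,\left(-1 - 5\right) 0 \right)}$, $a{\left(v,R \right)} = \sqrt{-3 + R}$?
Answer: $- \frac{i \sqrt{3}}{102} \approx - 0.016981 i$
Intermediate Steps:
$L = 34 i \sqrt{3}$ ($L = 34 \sqrt{-3 + \left(-1 - 5\right) 0} = 34 \sqrt{-3 - 0} = 34 \sqrt{-3 + 0} = 34 \sqrt{-3} = 34 i \sqrt{3} \approx 58.89 i$)
$\frac{1}{L} = \frac{1}{34 i \sqrt{3}} = - \frac{i \sqrt{3}}{102}$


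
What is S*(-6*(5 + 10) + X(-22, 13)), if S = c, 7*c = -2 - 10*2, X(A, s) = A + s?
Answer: 2178/7 ≈ 311.14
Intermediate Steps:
c = -22/7 (c = (-2 - 10*2)/7 = (-2 - 20)/7 = (⅐)*(-22) = -22/7 ≈ -3.1429)
S = -22/7 ≈ -3.1429
S*(-6*(5 + 10) + X(-22, 13)) = -22*(-6*(5 + 10) + (-22 + 13))/7 = -22*(-6*15 - 9)/7 = -22*(-90 - 9)/7 = -22/7*(-99) = 2178/7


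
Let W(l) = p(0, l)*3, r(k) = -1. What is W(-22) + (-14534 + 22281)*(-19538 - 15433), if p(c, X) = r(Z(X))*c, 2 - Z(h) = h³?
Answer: -270920337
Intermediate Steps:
Z(h) = 2 - h³
p(c, X) = -c
W(l) = 0 (W(l) = -1*0*3 = 0*3 = 0)
W(-22) + (-14534 + 22281)*(-19538 - 15433) = 0 + (-14534 + 22281)*(-19538 - 15433) = 0 + 7747*(-34971) = 0 - 270920337 = -270920337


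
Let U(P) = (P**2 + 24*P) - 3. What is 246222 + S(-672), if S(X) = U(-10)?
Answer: 246079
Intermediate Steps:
U(P) = -3 + P**2 + 24*P
S(X) = -143 (S(X) = -3 + (-10)**2 + 24*(-10) = -3 + 100 - 240 = -143)
246222 + S(-672) = 246222 - 143 = 246079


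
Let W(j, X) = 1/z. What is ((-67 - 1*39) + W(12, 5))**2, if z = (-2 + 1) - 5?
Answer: 405769/36 ≈ 11271.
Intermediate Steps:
z = -6 (z = -1 - 5 = -6)
W(j, X) = -1/6 (W(j, X) = 1/(-6) = -1/6)
((-67 - 1*39) + W(12, 5))**2 = ((-67 - 1*39) - 1/6)**2 = ((-67 - 39) - 1/6)**2 = (-106 - 1/6)**2 = (-637/6)**2 = 405769/36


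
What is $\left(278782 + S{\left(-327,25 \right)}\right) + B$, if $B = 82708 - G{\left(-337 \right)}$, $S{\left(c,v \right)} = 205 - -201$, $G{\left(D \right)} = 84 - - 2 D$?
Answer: $362486$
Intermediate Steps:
$G{\left(D \right)} = 84 + 2 D$
$S{\left(c,v \right)} = 406$ ($S{\left(c,v \right)} = 205 + 201 = 406$)
$B = 83298$ ($B = 82708 - \left(84 + 2 \left(-337\right)\right) = 82708 - \left(84 - 674\right) = 82708 - -590 = 82708 + 590 = 83298$)
$\left(278782 + S{\left(-327,25 \right)}\right) + B = \left(278782 + 406\right) + 83298 = 279188 + 83298 = 362486$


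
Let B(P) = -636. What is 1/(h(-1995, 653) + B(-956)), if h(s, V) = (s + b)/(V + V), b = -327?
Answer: -653/416469 ≈ -0.0015679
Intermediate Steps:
h(s, V) = (-327 + s)/(2*V) (h(s, V) = (s - 327)/(V + V) = (-327 + s)/((2*V)) = (-327 + s)*(1/(2*V)) = (-327 + s)/(2*V))
1/(h(-1995, 653) + B(-956)) = 1/((½)*(-327 - 1995)/653 - 636) = 1/((½)*(1/653)*(-2322) - 636) = 1/(-1161/653 - 636) = 1/(-416469/653) = -653/416469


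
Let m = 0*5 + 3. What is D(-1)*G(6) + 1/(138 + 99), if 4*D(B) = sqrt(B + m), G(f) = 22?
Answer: 1/237 + 11*sqrt(2)/2 ≈ 7.7824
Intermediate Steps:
m = 3 (m = 0 + 3 = 3)
D(B) = sqrt(3 + B)/4 (D(B) = sqrt(B + 3)/4 = sqrt(3 + B)/4)
D(-1)*G(6) + 1/(138 + 99) = (sqrt(3 - 1)/4)*22 + 1/(138 + 99) = (sqrt(2)/4)*22 + 1/237 = 11*sqrt(2)/2 + 1/237 = 1/237 + 11*sqrt(2)/2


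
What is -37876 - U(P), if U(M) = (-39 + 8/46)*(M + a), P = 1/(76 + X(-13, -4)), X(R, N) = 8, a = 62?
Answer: -68524795/1932 ≈ -35468.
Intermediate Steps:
P = 1/84 (P = 1/(76 + 8) = 1/84 ≈ 0.011905)
U(M) = -55366/23 - 893*M/23 (U(M) = (-39 + 8/46)*(M + 62) = (-39 + 8*(1/46))*(62 + M) = (-39 + 4/23)*(62 + M) = -893*(62 + M)/23 = -55366/23 - 893*M/23)
-37876 - U(P) = -37876 - (-55366/23 - 893/23*1/84) = -37876 - (-55366/23 - 893/1932) = -37876 - 1*(-4651637/1932) = -37876 + 4651637/1932 = -68524795/1932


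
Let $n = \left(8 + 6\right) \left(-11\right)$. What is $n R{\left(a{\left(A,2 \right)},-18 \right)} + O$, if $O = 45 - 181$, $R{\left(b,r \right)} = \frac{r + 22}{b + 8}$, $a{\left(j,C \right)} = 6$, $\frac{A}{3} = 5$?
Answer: $-180$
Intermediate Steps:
$A = 15$ ($A = 3 \cdot 5 = 15$)
$R{\left(b,r \right)} = \frac{22 + r}{8 + b}$
$n = -154$ ($n = 14 \left(-11\right) = -154$)
$O = -136$ ($O = 45 - 181 = -136$)
$n R{\left(a{\left(A,2 \right)},-18 \right)} + O = - 154 \frac{22 - 18}{8 + 6} - 136 = - 154 \cdot \frac{1}{14} \cdot 4 - 136 = \left(-154\right) \frac{2}{7} - 136 = -44 - 136 = -180$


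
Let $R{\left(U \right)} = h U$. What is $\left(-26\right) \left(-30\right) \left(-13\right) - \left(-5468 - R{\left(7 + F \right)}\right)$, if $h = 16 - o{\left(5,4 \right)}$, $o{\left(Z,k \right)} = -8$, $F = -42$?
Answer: $-5512$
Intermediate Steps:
$h = 24$ ($h = 16 - -8 = 16 + 8 = 24$)
$R{\left(U \right)} = 24 U$
$\left(-26\right) \left(-30\right) \left(-13\right) - \left(-5468 - R{\left(7 + F \right)}\right) = \left(-26\right) \left(-30\right) \left(-13\right) + \left(\left(\left(-371\right) \left(-29\right) + 24 \left(7 - 42\right)\right) - 5291\right) = 780 \left(-13\right) + \left(\left(10759 + 24 \left(-35\right)\right) - 5291\right) = -10140 + \left(\left(10759 - 840\right) - 5291\right) = -10140 + \left(9919 - 5291\right) = -10140 + 4628 = -5512$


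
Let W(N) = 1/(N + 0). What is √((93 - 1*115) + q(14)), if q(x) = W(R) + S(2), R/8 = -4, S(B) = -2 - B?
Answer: 7*I*√34/8 ≈ 5.1021*I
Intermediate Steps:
R = -32 (R = 8*(-4) = -32)
W(N) = 1/N
q(x) = -129/32 (q(x) = 1/(-32) + (-2 - 1*2) = -1/32 + (-2 - 2) = -1/32 - 4 = -129/32)
√((93 - 1*115) + q(14)) = √((93 - 1*115) - 129/32) = √((93 - 115) - 129/32) = √(-22 - 129/32) = √(-833/32) = 7*I*√34/8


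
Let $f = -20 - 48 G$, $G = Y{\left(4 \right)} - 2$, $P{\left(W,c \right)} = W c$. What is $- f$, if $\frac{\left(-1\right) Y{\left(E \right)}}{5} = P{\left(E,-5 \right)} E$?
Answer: $19124$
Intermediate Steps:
$Y{\left(E \right)} = 25 E^{2}$ ($Y{\left(E \right)} = - 5 E \left(-5\right) E = - 5 - 5 E E = - 5 \left(- 5 E^{2}\right) = 25 E^{2}$)
$G = 398$ ($G = 25 \cdot 4^{2} - 2 = 25 \cdot 16 - 2 = 400 - 2 = 398$)
$f = -19124$ ($f = -20 - 19104 = -19124$)
$- f = \left(-1\right) \left(-19124\right) = 19124$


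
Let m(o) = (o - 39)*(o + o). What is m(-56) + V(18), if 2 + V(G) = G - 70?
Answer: 10586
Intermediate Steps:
V(G) = -72 + G (V(G) = -2 + (G - 70) = -2 + (-70 + G) = -72 + G)
m(o) = 2*o*(-39 + o) (m(o) = (-39 + o)*(2*o) = 2*o*(-39 + o))
m(-56) + V(18) = 2*(-56)*(-39 - 56) + (-72 + 18) = 2*(-56)*(-95) - 54 = 10640 - 54 = 10586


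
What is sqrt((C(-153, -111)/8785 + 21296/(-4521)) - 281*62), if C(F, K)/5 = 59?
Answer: I*sqrt(9087443956418919)/722127 ≈ 132.01*I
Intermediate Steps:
C(F, K) = 295 (C(F, K) = 5*59 = 295)
sqrt((C(-153, -111)/8785 + 21296/(-4521)) - 281*62) = sqrt((295/8785 + 21296/(-4521)) - 281*62) = sqrt((295*(1/8785) + 21296*(-1/4521)) - 17422) = sqrt((59/1757 - 1936/411) - 17422) = sqrt(-3377303/722127 - 17422) = sqrt(-12584273897/722127) = I*sqrt(9087443956418919)/722127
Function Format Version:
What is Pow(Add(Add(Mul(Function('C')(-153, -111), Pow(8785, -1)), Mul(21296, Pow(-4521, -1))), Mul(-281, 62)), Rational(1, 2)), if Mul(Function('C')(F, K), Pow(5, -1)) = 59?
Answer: Mul(Rational(1, 722127), I, Pow(9087443956418919, Rational(1, 2))) ≈ Mul(132.01, I)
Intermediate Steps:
Function('C')(F, K) = 295 (Function('C')(F, K) = Mul(5, 59) = 295)
Pow(Add(Add(Mul(Function('C')(-153, -111), Pow(8785, -1)), Mul(21296, Pow(-4521, -1))), Mul(-281, 62)), Rational(1, 2)) = Pow(Add(Add(Mul(295, Pow(8785, -1)), Mul(21296, Pow(-4521, -1))), Mul(-281, 62)), Rational(1, 2)) = Pow(Add(Add(Mul(295, Rational(1, 8785)), Mul(21296, Rational(-1, 4521))), -17422), Rational(1, 2)) = Pow(Add(Add(Rational(59, 1757), Rational(-1936, 411)), -17422), Rational(1, 2)) = Pow(Add(Rational(-3377303, 722127), -17422), Rational(1, 2)) = Pow(Rational(-12584273897, 722127), Rational(1, 2)) = Mul(Rational(1, 722127), I, Pow(9087443956418919, Rational(1, 2)))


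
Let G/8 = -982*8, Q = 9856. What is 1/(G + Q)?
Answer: -1/52992 ≈ -1.8871e-5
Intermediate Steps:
G = -62848 (G = 8*(-982*8) = 8*(-7856) = -62848)
1/(G + Q) = 1/(-62848 + 9856) = 1/(-52992) = -1/52992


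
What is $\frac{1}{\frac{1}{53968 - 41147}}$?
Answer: $12821$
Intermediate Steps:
$\frac{1}{\frac{1}{53968 - 41147}} = \frac{1}{\frac{1}{12821}} = 12821$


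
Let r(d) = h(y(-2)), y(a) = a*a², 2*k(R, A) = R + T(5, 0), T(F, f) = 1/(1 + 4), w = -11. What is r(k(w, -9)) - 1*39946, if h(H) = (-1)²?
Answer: -39945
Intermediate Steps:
T(F, f) = ⅕ (T(F, f) = 1/5 = ⅕)
k(R, A) = ⅒ + R/2 (k(R, A) = (R + ⅕)/2 = (⅕ + R)/2 = ⅒ + R/2)
y(a) = a³
h(H) = 1
r(d) = 1
r(k(w, -9)) - 1*39946 = 1 - 1*39946 = 1 - 39946 = -39945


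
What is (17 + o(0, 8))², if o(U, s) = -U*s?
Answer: 289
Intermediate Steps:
o(U, s) = -U*s
(17 + o(0, 8))² = (17 - 1*0*8)² = (17 + 0)² = 17² = 289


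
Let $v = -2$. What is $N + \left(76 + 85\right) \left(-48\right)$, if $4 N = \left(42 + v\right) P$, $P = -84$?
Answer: $-8568$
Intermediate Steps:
$N = -840$ ($N = \frac{\left(42 - 2\right) \left(-84\right)}{4} = \frac{40 \left(-84\right)}{4} = \frac{1}{4} \left(-3360\right) = -840$)
$N + \left(76 + 85\right) \left(-48\right) = -840 + \left(76 + 85\right) \left(-48\right) = -840 + 161 \left(-48\right) = -840 - 7728 = -8568$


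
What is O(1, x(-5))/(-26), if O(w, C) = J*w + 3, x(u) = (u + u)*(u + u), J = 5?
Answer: -4/13 ≈ -0.30769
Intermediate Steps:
x(u) = 4*u² (x(u) = (2*u)*(2*u) = 4*u²)
O(w, C) = 3 + 5*w (O(w, C) = 5*w + 3 = 3 + 5*w)
O(1, x(-5))/(-26) = (3 + 5*1)/(-26) = -(3 + 5)/26 = -1/26*8 = -4/13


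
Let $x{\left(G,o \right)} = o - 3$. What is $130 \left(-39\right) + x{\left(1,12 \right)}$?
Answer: $-5061$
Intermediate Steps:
$x{\left(G,o \right)} = -3 + o$
$130 \left(-39\right) + x{\left(1,12 \right)} = 130 \left(-39\right) + \left(-3 + 12\right) = -5070 + 9 = -5061$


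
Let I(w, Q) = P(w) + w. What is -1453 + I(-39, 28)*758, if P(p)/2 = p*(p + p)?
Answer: 4580657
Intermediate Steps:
P(p) = 4*p² (P(p) = 2*(p*(p + p)) = 2*(p*(2*p)) = 2*(2*p²) = 4*p²)
I(w, Q) = w + 4*w² (I(w, Q) = 4*w² + w = w + 4*w²)
-1453 + I(-39, 28)*758 = -1453 - 39*(1 + 4*(-39))*758 = -1453 - 39*(1 - 156)*758 = -1453 - 39*(-155)*758 = -1453 + 6045*758 = -1453 + 4582110 = 4580657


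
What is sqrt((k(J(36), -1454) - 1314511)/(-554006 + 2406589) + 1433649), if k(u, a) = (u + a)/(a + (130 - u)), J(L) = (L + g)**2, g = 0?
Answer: sqrt(8443851005733418498287470)/2426883730 ≈ 1197.4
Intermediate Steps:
J(L) = L**2 (J(L) = (L + 0)**2 = L**2)
k(u, a) = (a + u)/(130 + a - u)
sqrt((k(J(36), -1454) - 1314511)/(-554006 + 2406589) + 1433649) = sqrt(((-1454 + 36**2)/(130 - 1454 - 1*36**2) - 1314511)/(-554006 + 2406589) + 1433649) = sqrt(((-1454 + 1296)/(130 - 1454 - 1*1296) - 1314511)/1852583 + 1433649) = sqrt((-158/(130 - 1454 - 1296) - 1314511)*(1/1852583) + 1433649) = sqrt((-158/(-2620) - 1314511)*(1/1852583) + 1433649) = sqrt((-1/2620*(-158) - 1314511)*(1/1852583) + 1433649) = sqrt((79/1310 - 1314511)*(1/1852583) + 1433649) = sqrt(-1722009331/1310*1/1852583 + 1433649) = sqrt(-1722009331/2426883730 + 1433649) = sqrt(3479297710621439/2426883730) = sqrt(8443851005733418498287470)/2426883730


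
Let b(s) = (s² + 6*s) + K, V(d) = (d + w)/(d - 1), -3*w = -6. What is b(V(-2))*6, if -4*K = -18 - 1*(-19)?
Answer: -3/2 ≈ -1.5000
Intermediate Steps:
K = -¼ (K = -(-18 - 1*(-19))/4 = -(-18 + 19)/4 = -¼*1 = -¼ ≈ -0.25000)
w = 2 (w = -⅓*(-6) = 2)
V(d) = (2 + d)/(-1 + d) (V(d) = (d + 2)/(d - 1) = (2 + d)/(-1 + d))
b(s) = -¼ + s² + 6*s (b(s) = (s² + 6*s) - ¼ = -¼ + s² + 6*s)
b(V(-2))*6 = (-¼ + ((2 - 2)/(-1 - 2))² + 6*((2 - 2)/(-1 - 2)))*6 = (-¼ + (0/(-3))² + 6*(0/(-3)))*6 = (-¼ + (-⅓*0)² + 6*(-⅓*0))*6 = (-¼ + 0² + 6*0)*6 = (-¼ + 0 + 0)*6 = -¼*6 = -3/2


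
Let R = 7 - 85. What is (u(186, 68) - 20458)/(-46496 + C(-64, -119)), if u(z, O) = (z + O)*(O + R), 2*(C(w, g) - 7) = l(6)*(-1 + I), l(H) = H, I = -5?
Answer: 22998/46507 ≈ 0.49451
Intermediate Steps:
R = -78
C(w, g) = -11 (C(w, g) = 7 + (6*(-1 - 5))/2 = 7 + (6*(-6))/2 = 7 + (½)*(-36) = 7 - 18 = -11)
u(z, O) = (-78 + O)*(O + z) (u(z, O) = (z + O)*(O - 78) = (O + z)*(-78 + O) = (-78 + O)*(O + z))
(u(186, 68) - 20458)/(-46496 + C(-64, -119)) = ((68² - 78*68 - 78*186 + 68*186) - 20458)/(-46496 - 11) = ((4624 - 5304 - 14508 + 12648) - 20458)/(-46507) = (-2540 - 20458)*(-1/46507) = -22998*(-1/46507) = 22998/46507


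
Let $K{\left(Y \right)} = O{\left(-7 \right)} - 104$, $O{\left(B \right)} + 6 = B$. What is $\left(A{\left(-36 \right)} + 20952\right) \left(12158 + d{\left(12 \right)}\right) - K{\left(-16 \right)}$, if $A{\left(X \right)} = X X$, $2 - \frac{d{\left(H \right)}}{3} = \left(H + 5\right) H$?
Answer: $257009013$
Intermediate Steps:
$O{\left(B \right)} = -6 + B$
$d{\left(H \right)} = 6 - 3 H \left(5 + H\right)$ ($d{\left(H \right)} = 6 - 3 \left(H + 5\right) H = 6 - 3 \left(5 + H\right) H = 6 - 3 H \left(5 + H\right)$)
$A{\left(X \right)} = X^{2}$
$K{\left(Y \right)} = -117$ ($K{\left(Y \right)} = \left(-6 - 7\right) - 104 = -13 - 104 = -117$)
$\left(A{\left(-36 \right)} + 20952\right) \left(12158 + d{\left(12 \right)}\right) - K{\left(-16 \right)} = \left(\left(-36\right)^{2} + 20952\right) \left(12158 - \left(174 + 432\right)\right) - -117 = \left(1296 + 20952\right) \left(12158 - 606\right) + 117 = 22248 \left(12158 - 606\right) + 117 = 22248 \cdot 11552 + 117 = 257008896 + 117 = 257009013$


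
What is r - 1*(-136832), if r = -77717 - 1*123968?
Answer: -64853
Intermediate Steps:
r = -201685 (r = -77717 - 123968 = -201685)
r - 1*(-136832) = -201685 - 1*(-136832) = -201685 + 136832 = -64853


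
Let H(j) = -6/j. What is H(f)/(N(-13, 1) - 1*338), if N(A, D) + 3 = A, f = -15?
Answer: -1/885 ≈ -0.0011299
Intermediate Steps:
N(A, D) = -3 + A
H(f)/(N(-13, 1) - 1*338) = (-6/(-15))/((-3 - 13) - 1*338) = (-6*(-1/15))/(-16 - 338) = (2/5)/(-354) = (2/5)*(-1/354) = -1/885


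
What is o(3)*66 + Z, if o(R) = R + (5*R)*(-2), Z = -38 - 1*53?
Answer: -1873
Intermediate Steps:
Z = -91 (Z = -38 - 53 = -91)
o(R) = -9*R (o(R) = R - 10*R = -9*R)
o(3)*66 + Z = -9*3*66 - 91 = -27*66 - 91 = -1782 - 91 = -1873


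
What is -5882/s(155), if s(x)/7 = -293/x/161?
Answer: 20969330/293 ≈ 71568.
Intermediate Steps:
s(x) = -293/(23*x) (s(x) = 7*(-293/x/161) = 7*(-293/x*(1/161)) = 7*(-293/(161*x)) = -293/(23*x))
-5882/s(155) = -5882/((-293/23/155)) = -5882/((-293/23*1/155)) = -5882/(-293/3565) = -5882*(-3565/293) = 20969330/293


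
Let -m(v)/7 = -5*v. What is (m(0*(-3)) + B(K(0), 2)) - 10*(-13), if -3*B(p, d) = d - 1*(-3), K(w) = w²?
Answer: 385/3 ≈ 128.33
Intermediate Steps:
m(v) = 35*v (m(v) = -(-35)*v = 35*v)
B(p, d) = -1 - d/3 (B(p, d) = -(d - 1*(-3))/3 = -(d + 3)/3 = -(3 + d)/3 = -1 - d/3)
(m(0*(-3)) + B(K(0), 2)) - 10*(-13) = (35*(0*(-3)) + (-1 - ⅓*2)) - 10*(-13) = (35*0 + (-1 - ⅔)) + 130 = (0 - 5/3) + 130 = -5/3 + 130 = 385/3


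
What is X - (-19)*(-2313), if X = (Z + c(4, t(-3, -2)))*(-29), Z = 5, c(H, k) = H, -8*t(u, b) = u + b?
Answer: -44208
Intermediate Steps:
t(u, b) = -b/8 - u/8 (t(u, b) = -(u + b)/8 = -(b + u)/8 = -b/8 - u/8)
X = -261 (X = (5 + 4)*(-29) = 9*(-29) = -261)
X - (-19)*(-2313) = -261 - (-19)*(-2313) = -261 - 1*43947 = -261 - 43947 = -44208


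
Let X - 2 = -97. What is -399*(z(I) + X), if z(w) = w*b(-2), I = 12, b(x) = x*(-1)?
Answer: 28329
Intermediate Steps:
b(x) = -x
X = -95 (X = 2 - 97 = -95)
z(w) = 2*w (z(w) = w*(-1*(-2)) = w*2 = 2*w)
-399*(z(I) + X) = -399*(2*12 - 95) = -399*(24 - 95) = -399*(-71) = 28329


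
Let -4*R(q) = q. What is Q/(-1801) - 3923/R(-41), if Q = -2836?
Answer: -28145016/73841 ≈ -381.16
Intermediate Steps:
R(q) = -q/4
Q/(-1801) - 3923/R(-41) = -2836/(-1801) - 3923/((-¼*(-41))) = -2836*(-1/1801) - 3923/41/4 = 2836/1801 - 3923*4/41 = 2836/1801 - 15692/41 = -28145016/73841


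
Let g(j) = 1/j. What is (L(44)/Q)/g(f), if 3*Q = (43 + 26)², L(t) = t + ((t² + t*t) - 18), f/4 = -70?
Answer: -1091440/1587 ≈ -687.74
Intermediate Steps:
f = -280 (f = 4*(-70) = -280)
L(t) = -18 + t + 2*t² (L(t) = t + ((t² + t²) - 18) = t + (2*t² - 18) = t + (-18 + 2*t²) = -18 + t + 2*t²)
Q = 1587 (Q = (43 + 26)²/3 = (⅓)*69² = (⅓)*4761 = 1587)
(L(44)/Q)/g(f) = ((-18 + 44 + 2*44²)/1587)/(1/(-280)) = ((-18 + 44 + 2*1936)*(1/1587))/(-1/280) = ((-18 + 44 + 3872)*(1/1587))*(-280) = (3898*(1/1587))*(-280) = (3898/1587)*(-280) = -1091440/1587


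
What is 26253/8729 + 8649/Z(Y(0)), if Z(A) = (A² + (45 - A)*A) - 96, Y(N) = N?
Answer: -24325611/279328 ≈ -87.086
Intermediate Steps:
Z(A) = -96 + A² + A*(45 - A) (Z(A) = (A² + A*(45 - A)) - 96 = -96 + A² + A*(45 - A))
26253/8729 + 8649/Z(Y(0)) = 26253/8729 + 8649/(-96 + 45*0) = 26253*(1/8729) + 8649/(-96 + 0) = 26253/8729 + 8649/(-96) = 26253/8729 + 8649*(-1/96) = 26253/8729 - 2883/32 = -24325611/279328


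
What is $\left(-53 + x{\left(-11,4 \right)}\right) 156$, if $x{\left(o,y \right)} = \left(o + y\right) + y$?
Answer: $-8736$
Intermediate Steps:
$x{\left(o,y \right)} = o + 2 y$
$\left(-53 + x{\left(-11,4 \right)}\right) 156 = \left(-53 + \left(-11 + 2 \cdot 4\right)\right) 156 = \left(-53 + \left(-11 + 8\right)\right) 156 = \left(-53 - 3\right) 156 = \left(-56\right) 156 = -8736$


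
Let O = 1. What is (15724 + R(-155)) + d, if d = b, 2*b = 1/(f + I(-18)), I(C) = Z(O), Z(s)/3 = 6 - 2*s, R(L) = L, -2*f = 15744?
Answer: 244744679/15720 ≈ 15569.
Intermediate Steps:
f = -7872 (f = -½*15744 = -7872)
Z(s) = 18 - 6*s (Z(s) = 3*(6 - 2*s) = 18 - 6*s)
I(C) = 12 (I(C) = 18 - 6*1 = 18 - 6 = 12)
b = -1/15720 (b = 1/(2*(-7872 + 12)) = (½)/(-7860) = (½)*(-1/7860) = -1/15720 ≈ -6.3613e-5)
d = -1/15720 ≈ -6.3613e-5
(15724 + R(-155)) + d = (15724 - 155) - 1/15720 = 15569 - 1/15720 = 244744679/15720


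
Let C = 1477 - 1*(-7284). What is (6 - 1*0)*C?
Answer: 52566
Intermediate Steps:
C = 8761 (C = 1477 + 7284 = 8761)
(6 - 1*0)*C = (6 - 1*0)*8761 = (6 + 0)*8761 = 6*8761 = 52566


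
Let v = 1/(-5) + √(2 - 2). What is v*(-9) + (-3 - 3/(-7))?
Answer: -27/35 ≈ -0.77143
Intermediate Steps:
v = -⅕ (v = -⅕ + √0 = -⅕ + 0 = -⅕ ≈ -0.20000)
v*(-9) + (-3 - 3/(-7)) = -⅕*(-9) + (-3 - 3/(-7)) = 9/5 + (-3 - 3*(-⅐)) = 9/5 + (-3 + 3/7) = 9/5 - 18/7 = -27/35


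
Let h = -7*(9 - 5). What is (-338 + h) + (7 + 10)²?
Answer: -77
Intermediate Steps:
h = -28 (h = -7*4 = -28)
(-338 + h) + (7 + 10)² = (-338 - 28) + (7 + 10)² = -366 + 17² = -366 + 289 = -77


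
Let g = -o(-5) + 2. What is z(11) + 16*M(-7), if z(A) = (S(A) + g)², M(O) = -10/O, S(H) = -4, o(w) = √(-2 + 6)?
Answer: 272/7 ≈ 38.857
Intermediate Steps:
o(w) = 2 (o(w) = √4 = 2)
g = 0 (g = -1*2 + 2 = -2 + 2 = 0)
z(A) = 16 (z(A) = (-4 + 0)² = (-4)² = 16)
z(11) + 16*M(-7) = 16 + 16*(-10/(-7)) = 16 + 16*(-10*(-⅐)) = 16 + 16*(10/7) = 16 + 160/7 = 272/7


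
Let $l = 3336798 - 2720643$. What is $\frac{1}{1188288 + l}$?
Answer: $\frac{1}{1804443} \approx 5.5419 \cdot 10^{-7}$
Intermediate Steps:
$l = 616155$
$\frac{1}{1188288 + l} = \frac{1}{1188288 + 616155} = \frac{1}{1804443}$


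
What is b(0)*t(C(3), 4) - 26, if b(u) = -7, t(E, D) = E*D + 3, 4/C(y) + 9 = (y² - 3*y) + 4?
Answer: -123/5 ≈ -24.600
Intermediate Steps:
C(y) = 4/(-5 + y² - 3*y) (C(y) = 4/(-9 + ((y² - 3*y) + 4)) = 4/(-9 + (4 + y² - 3*y)) = 4/(-5 + y² - 3*y))
t(E, D) = 3 + D*E (t(E, D) = D*E + 3 = 3 + D*E)
b(0)*t(C(3), 4) - 26 = -7*(3 + 4*(4/(-5 + 3² - 3*3))) - 26 = -7*(3 + 4*(4/(-5 + 9 - 9))) - 26 = -7*(3 + 4*(4/(-5))) - 26 = -7*(3 + 4*(4*(-⅕))) - 26 = -7*(3 + 4*(-⅘)) - 26 = -7*(3 - 16/5) - 26 = -7*(-⅕) - 26 = 7/5 - 26 = -123/5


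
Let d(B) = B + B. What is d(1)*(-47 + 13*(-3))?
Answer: -172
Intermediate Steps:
d(B) = 2*B
d(1)*(-47 + 13*(-3)) = (2*1)*(-47 + 13*(-3)) = 2*(-47 - 39) = 2*(-86) = -172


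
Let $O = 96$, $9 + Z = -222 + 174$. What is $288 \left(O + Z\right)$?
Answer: $11232$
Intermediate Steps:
$Z = -57$ ($Z = -9 + \left(-222 + 174\right) = -9 - 48 = -57$)
$288 \left(O + Z\right) = 288 \left(96 - 57\right) = 288 \cdot 39 = 11232$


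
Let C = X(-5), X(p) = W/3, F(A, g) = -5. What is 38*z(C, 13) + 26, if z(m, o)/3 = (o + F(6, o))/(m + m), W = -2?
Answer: -658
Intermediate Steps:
X(p) = -2/3
C = -2/3 ≈ -0.66667
z(m, o) = 3*(-5 + o)/(2*m) (z(m, o) = 3*((o - 5)/(m + m)) = 3*((-5 + o)/((2*m))) = 3*((-5 + o)*(1/(2*m))) = 3*((-5 + o)/(2*m)) = 3*(-5 + o)/(2*m))
38*z(C, 13) + 26 = 38*(3*(-5 + 13)/(2*(-2/3))) + 26 = 38*((3/2)*(-3/2)*8) + 26 = 38*(-18) + 26 = -684 + 26 = -658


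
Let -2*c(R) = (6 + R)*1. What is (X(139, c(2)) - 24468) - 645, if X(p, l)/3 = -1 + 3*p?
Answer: -23865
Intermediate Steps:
c(R) = -3 - R/2 (c(R) = -(6 + R)/2 = -3 - R/2)
X(p, l) = -3 + 9*p (X(p, l) = 3*(-1 + 3*p) = -3 + 9*p)
(X(139, c(2)) - 24468) - 645 = ((-3 + 9*139) - 24468) - 645 = ((-3 + 1251) - 24468) - 645 = (1248 - 24468) - 645 = -23220 - 645 = -23865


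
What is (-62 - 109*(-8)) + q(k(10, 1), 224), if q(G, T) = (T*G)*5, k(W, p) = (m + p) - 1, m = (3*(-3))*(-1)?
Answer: 10890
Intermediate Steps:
m = 9 (m = -9*(-1) = 9)
k(W, p) = 8 + p (k(W, p) = (9 + p) - 1 = 8 + p)
q(G, T) = 5*G*T (q(G, T) = (G*T)*5 = 5*G*T)
(-62 - 109*(-8)) + q(k(10, 1), 224) = (-62 - 109*(-8)) + 5*(8 + 1)*224 = (-62 + 872) + 5*9*224 = 810 + 10080 = 10890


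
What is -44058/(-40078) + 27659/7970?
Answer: 729829831/159710830 ≈ 4.5697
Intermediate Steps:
-44058/(-40078) + 27659/7970 = -44058*(-1/40078) + 27659*(1/7970) = 22029/20039 + 27659/7970 = 729829831/159710830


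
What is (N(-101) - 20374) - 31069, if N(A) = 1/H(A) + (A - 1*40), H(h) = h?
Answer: -5209985/101 ≈ -51584.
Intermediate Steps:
N(A) = -40 + A + 1/A (N(A) = 1/A + (A - 1*40) = 1/A + (A - 40) = 1/A + (-40 + A) = -40 + A + 1/A)
(N(-101) - 20374) - 31069 = ((-40 - 101 + 1/(-101)) - 20374) - 31069 = ((-40 - 101 - 1/101) - 20374) - 31069 = (-14242/101 - 20374) - 31069 = -2072016/101 - 31069 = -5209985/101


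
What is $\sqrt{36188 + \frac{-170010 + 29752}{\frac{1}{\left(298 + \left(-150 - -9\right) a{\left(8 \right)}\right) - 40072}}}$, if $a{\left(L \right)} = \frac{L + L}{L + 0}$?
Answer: $2 \sqrt{1404552659} \approx 74955.0$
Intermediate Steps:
$a{\left(L \right)} = 2$ ($a{\left(L \right)} = \frac{2 L}{L} = 2$)
$\sqrt{36188 + \frac{-170010 + 29752}{\frac{1}{\left(298 + \left(-150 - -9\right) a{\left(8 \right)}\right) - 40072}}} = \sqrt{36188 + \frac{-170010 + 29752}{\frac{1}{\left(298 + \left(-150 - -9\right) 2\right) - 40072}}} = \sqrt{36188 - \frac{140258}{\frac{1}{\left(298 + \left(-150 + 9\right) 2\right) - 40072}}} = \sqrt{36188 - \frac{140258}{\frac{1}{\left(298 - 282\right) - 40072}}} = \sqrt{36188 - \frac{140258}{\frac{1}{16 - 40072}}} = \sqrt{36188 - \frac{140258}{\frac{1}{-40056}}} = \sqrt{36188 - \frac{140258}{- \frac{1}{40056}}} = \sqrt{36188 - -5618174448} = \sqrt{36188 + 5618174448} = \sqrt{5618210636} = 2 \sqrt{1404552659}$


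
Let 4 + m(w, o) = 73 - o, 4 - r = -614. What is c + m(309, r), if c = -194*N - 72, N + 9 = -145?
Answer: 29255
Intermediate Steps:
r = 618 (r = 4 - 1*(-614) = 4 + 614 = 618)
m(w, o) = 69 - o (m(w, o) = -4 + (73 - o) = 69 - o)
N = -154 (N = -9 - 145 = -154)
c = 29804 (c = -194*(-154) - 72 = 29876 - 72 = 29804)
c + m(309, r) = 29804 + (69 - 1*618) = 29804 + (69 - 618) = 29804 - 549 = 29255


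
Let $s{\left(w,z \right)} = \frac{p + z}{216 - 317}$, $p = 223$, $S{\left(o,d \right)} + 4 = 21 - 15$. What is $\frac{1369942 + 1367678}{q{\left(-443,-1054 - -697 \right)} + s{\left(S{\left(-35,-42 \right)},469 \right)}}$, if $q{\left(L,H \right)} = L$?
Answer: $- \frac{18433308}{3029} \approx -6085.6$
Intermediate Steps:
$S{\left(o,d \right)} = 2$ ($S{\left(o,d \right)} = -4 + \left(21 - 15\right) = -4 + 6 = 2$)
$s{\left(w,z \right)} = - \frac{223}{101} - \frac{z}{101}$ ($s{\left(w,z \right)} = \frac{223 + z}{216 - 317} = \frac{223 + z}{-101} = \left(223 + z\right) \left(- \frac{1}{101}\right) = - \frac{223}{101} - \frac{z}{101}$)
$\frac{1369942 + 1367678}{q{\left(-443,-1054 - -697 \right)} + s{\left(S{\left(-35,-42 \right)},469 \right)}} = \frac{1369942 + 1367678}{-443 - \frac{692}{101}} = \frac{2737620}{-443 - \frac{692}{101}} = \frac{2737620}{- \frac{45435}{101}} = 2737620 \left(- \frac{101}{45435}\right) = - \frac{18433308}{3029}$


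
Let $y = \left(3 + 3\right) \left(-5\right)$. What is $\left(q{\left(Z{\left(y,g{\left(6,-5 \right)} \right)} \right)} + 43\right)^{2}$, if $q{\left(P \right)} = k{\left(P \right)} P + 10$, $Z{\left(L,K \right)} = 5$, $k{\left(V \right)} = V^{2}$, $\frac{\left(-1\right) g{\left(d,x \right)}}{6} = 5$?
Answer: $31684$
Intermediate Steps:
$g{\left(d,x \right)} = -30$ ($g{\left(d,x \right)} = \left(-6\right) 5 = -30$)
$y = -30$ ($y = 6 \left(-5\right) = -30$)
$q{\left(P \right)} = 10 + P^{3}$ ($q{\left(P \right)} = P^{2} P + 10 = P^{3} + 10 = 10 + P^{3}$)
$\left(q{\left(Z{\left(y,g{\left(6,-5 \right)} \right)} \right)} + 43\right)^{2} = \left(\left(10 + 5^{3}\right) + 43\right)^{2} = \left(\left(10 + 125\right) + 43\right)^{2} = \left(135 + 43\right)^{2} = 178^{2} = 31684$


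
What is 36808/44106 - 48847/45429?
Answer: -26794175/111316193 ≈ -0.24070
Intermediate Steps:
36808/44106 - 48847/45429 = 36808*(1/44106) - 48847*1/45429 = 18404/22053 - 48847/45429 = -26794175/111316193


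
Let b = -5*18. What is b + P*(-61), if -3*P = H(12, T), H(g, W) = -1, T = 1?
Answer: -331/3 ≈ -110.33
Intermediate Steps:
b = -90
P = ⅓ (P = -⅓*(-1) = ⅓ ≈ 0.33333)
b + P*(-61) = -90 + (⅓)*(-61) = -90 - 61/3 = -331/3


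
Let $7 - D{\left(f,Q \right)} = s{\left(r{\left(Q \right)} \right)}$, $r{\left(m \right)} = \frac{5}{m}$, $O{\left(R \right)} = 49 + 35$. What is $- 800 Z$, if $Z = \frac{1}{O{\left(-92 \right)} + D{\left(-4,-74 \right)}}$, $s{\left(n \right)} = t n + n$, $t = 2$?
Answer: $- \frac{59200}{6749} \approx -8.7717$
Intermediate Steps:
$O{\left(R \right)} = 84$
$s{\left(n \right)} = 3 n$ ($s{\left(n \right)} = 2 n + n = 3 n$)
$D{\left(f,Q \right)} = 7 - \frac{15}{Q}$ ($D{\left(f,Q \right)} = 7 - 3 \frac{5}{Q} = 7 - \frac{15}{Q}$)
$Z = \frac{74}{6749}$ ($Z = \frac{1}{84 + \left(7 - \frac{15}{-74}\right)} = \frac{1}{84 + \left(7 - - \frac{15}{74}\right)} = \frac{1}{84 + \left(7 + \frac{15}{74}\right)} = \frac{1}{84 + \frac{533}{74}} = \frac{1}{\frac{6749}{74}} = \frac{74}{6749} \approx 0.010965$)
$- 800 Z = \left(-800\right) \frac{74}{6749} = - \frac{59200}{6749}$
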